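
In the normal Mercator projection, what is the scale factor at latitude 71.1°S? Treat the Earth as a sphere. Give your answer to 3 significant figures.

The Mercator projection is conformal; its linear scale factor is the same in every direction and equals sec φ = 1/cos φ.
k = 1/cos 71.1° = 1/0.3239 = 3.087.

3.09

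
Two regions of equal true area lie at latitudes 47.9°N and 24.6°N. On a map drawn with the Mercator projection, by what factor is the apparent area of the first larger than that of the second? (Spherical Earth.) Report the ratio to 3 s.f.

Mercator is conformal with k = sec φ, so areal scale = k² = sec²φ.
At 47.9°: sec²(47.9°) = 1/0.6704² = 2.225.
At 24.6°: sec²(24.6°) = 1/0.9092² = 1.210.
Ratio = 2.225/1.210 = cos²(24.6°)/cos²(47.9°) ≈ 1.84.

1.84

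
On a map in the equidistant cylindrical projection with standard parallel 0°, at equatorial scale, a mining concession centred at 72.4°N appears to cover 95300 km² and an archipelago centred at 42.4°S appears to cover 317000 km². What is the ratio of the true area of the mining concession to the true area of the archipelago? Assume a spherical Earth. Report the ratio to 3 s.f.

0.123

On the plate carrée, areal scale = h·k = 1 × sec φ, so true area = apparent × cos φ.
True area of mining concession: 95300 × cos(72.4°) = 95300 × 0.3024 = 28820 km².
True area of archipelago: 317000 × cos(42.4°) = 317000 × 0.7385 = 234100 km².
Ratio = 28820 / 234100 ≈ 0.123.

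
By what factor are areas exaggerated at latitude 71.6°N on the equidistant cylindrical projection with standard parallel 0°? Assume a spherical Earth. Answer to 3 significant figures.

For the equirectangular projection with φ₀ = 0 (plate carrée), h = 1 along meridians and k = sec φ along parallels.
Areal scale = h·k = 1 × sec φ; at 71.6°, h = 1.000, k = 3.168, so h·k = 3.168.

3.17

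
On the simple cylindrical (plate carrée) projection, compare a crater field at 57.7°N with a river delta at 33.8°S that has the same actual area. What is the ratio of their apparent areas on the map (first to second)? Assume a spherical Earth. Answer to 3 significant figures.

For the equirectangular projection with φ₀ = 0 (plate carrée), h = 1 along meridians and k = sec φ along parallels.
Areal scale at 57.7°: h·k = 1.000 × 1.871 = 1.871.
Areal scale at 33.8°: h·k = 1.000 × 1.203 = 1.203.
Ratio = 1.871/1.203 ≈ 1.56.

1.56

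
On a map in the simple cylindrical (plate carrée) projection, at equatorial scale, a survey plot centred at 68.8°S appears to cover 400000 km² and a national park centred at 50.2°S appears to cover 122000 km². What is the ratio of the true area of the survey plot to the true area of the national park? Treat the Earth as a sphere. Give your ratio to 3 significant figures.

1.85

On the plate carrée, areal scale = h·k = 1 × sec φ, so true area = apparent × cos φ.
True area of survey plot: 400000 × cos(68.8°) = 400000 × 0.3616 = 144600 km².
True area of national park: 122000 × cos(50.2°) = 122000 × 0.6401 = 78090 km².
Ratio = 144600 / 78090 ≈ 1.85.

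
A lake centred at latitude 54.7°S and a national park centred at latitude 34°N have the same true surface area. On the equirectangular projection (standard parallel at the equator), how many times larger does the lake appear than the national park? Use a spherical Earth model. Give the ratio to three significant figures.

1.43

In the plate carrée (x = Rλ, y = Rφ), meridians are true-scale (h = 1) and parallels are stretched by k = sec φ.
Areal scale at 54.7°: h·k = 1.000 × 1.731 = 1.731.
Areal scale at 34°: h·k = 1.000 × 1.206 = 1.206.
Ratio = 1.731/1.206 ≈ 1.43.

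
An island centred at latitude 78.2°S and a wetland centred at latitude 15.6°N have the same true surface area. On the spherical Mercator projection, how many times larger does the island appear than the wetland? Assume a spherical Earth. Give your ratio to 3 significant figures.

Mercator areal scale is sec²φ.
At 78.2°: sec²(78.2°) = 1/0.2045² = 23.91.
At 15.6°: sec²(15.6°) = 1/0.9632² = 1.078.
Ratio = 23.91/1.078 = cos²(15.6°)/cos²(78.2°) ≈ 22.2.

22.2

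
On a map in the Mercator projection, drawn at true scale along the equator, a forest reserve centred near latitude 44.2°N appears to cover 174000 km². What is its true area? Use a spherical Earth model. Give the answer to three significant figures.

For Mercator, h = k = sec φ (a conformal cylindrical projection has a single point scale, 1/cos φ).
Areal scale = k² = sec²φ = 1/cos²(44.2°) = 1/0.7169² = 1.946.
True area = apparent / (areal scale) = 174000 / 1.946 ≈ 89400 km².

89400 km²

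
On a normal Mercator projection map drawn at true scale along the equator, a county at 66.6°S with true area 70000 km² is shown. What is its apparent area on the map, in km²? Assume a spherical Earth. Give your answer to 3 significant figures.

444000 km²

The Mercator projection is conformal; its linear scale factor is the same in every direction and equals sec φ = 1/cos φ.
Areal scale = k² = sec²φ = 1/cos²(66.6°) = 1/0.3971² = 6.340.
Apparent area = 70000 × 6.340 ≈ 444000 km².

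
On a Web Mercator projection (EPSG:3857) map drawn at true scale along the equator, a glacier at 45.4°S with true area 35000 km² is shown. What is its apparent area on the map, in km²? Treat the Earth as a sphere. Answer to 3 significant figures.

Mercator is conformal, so the point scale is isotropic: h = k = sec φ = 1/cos φ.
Areal scale = k² = sec²φ = 1/cos²(45.4°) = 1/0.7022² = 2.028.
Apparent area = 35000 × 2.028 ≈ 71000 km².

71000 km²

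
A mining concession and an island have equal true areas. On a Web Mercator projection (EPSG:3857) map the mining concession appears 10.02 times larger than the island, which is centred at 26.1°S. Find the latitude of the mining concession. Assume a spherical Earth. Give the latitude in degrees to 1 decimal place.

73.5°

For equal true areas on Mercator, apparent areas scale as sec²φ, so the ratio is cos²φ₂ / cos²φ₁.
cos²φ₂ / cos²φ₁ = 10.02  ⇒  cos φ₁ = cos 26.1° / √10.02 = 0.8980/3.165 = 0.2837.
φ₁ = arccos(0.2837) ≈ 73.5°.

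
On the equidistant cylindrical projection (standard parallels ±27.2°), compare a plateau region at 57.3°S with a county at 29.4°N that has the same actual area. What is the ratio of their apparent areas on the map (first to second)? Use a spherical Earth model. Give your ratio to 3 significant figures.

1.61

In the equirectangular projection with standard parallel φ₀ = 27.2° (x = Rλ cos φ₀, y = Rφ), meridians are true-scale (h = 1) and the parallel scale is k = cos φ₀ / cos φ.
Areal scale at 57.3°: h·k = 1.000 × 1.646 = 1.646.
Areal scale at 29.4°: h·k = 1.000 × 1.021 = 1.021.
Ratio = 1.646/1.021 ≈ 1.61.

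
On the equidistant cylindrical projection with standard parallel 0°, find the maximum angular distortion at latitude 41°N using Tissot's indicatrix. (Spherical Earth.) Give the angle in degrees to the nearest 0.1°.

In the plate carrée (x = Rλ, y = Rφ), meridians are true-scale (h = 1) and parallels are stretched by k = sec φ.
At 41°: h = 1.000, k = 1.325; principal scales a = 1.325, b = 1.000.
sin(ω/2) = (a − b)/(a + b) = 0.3250/2.325 = 0.1398, so ω = 2 arcsin(0.1398) ≈ 16.1°.

16.1°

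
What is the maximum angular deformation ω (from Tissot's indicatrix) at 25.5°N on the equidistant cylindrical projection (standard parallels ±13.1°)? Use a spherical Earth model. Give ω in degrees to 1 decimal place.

4.4°

With standard parallel φ₀ = 13.1°, the equirectangular projection gives x = Rλ cos φ₀, y = Rφ, so h = 1 and k = cos 13.1° / cos φ.
At 25.5°: h = 1.000, k = 1.079; principal scales a = 1.079, b = 1.000.
sin(ω/2) = (a − b)/(a + b) = 0.07910/2.079 = 0.03804, so ω = 2 arcsin(0.03804) ≈ 4.4°.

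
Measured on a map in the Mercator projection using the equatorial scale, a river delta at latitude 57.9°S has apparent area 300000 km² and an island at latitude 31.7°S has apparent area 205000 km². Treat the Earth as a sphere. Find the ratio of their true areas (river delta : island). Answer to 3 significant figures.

0.571

Since Mercator area scale is 1/cos²φ, the true area equals the apparent area multiplied by cos²φ.
True area of river delta: 300000 × cos²(57.9°) = 300000 × 0.2824 = 84720 km².
True area of island: 205000 × cos²(31.7°) = 205000 × 0.7239 = 148400 km².
Ratio = 84720 / 148400 ≈ 0.571.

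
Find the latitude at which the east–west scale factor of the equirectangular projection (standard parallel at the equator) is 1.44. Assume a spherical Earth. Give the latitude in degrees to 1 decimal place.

46.0°

Plate carrée: h = 1, k = sec φ along parallels.
sec φ = 1.44  ⇒  cos φ = 0.6944  ⇒  φ ≈ 46.0°.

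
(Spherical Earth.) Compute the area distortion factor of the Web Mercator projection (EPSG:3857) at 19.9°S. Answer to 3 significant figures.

The Mercator projection is conformal; its linear scale factor is the same in every direction and equals sec φ = 1/cos φ.
Areal scale = k² = sec²φ = 1/cos²(19.9°) = 1/0.9403² = 1.131.

1.13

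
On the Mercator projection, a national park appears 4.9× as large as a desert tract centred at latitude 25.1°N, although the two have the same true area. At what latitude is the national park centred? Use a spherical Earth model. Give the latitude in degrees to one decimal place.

65.9°

For equal true areas on Mercator, apparent areas scale as sec²φ, so the ratio is cos²φ₂ / cos²φ₁.
cos²φ₂ / cos²φ₁ = 4.9  ⇒  cos φ₁ = cos 25.1° / √4.9 = 0.9056/2.214 = 0.4091.
φ₁ = arccos(0.4091) ≈ 65.9°.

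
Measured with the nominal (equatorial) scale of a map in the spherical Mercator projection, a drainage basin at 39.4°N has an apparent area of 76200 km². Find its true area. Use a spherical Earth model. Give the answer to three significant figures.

45500 km²

The Mercator projection is conformal; its linear scale factor is the same in every direction and equals sec φ = 1/cos φ.
Areal scale = k² = sec²φ = 1/cos²(39.4°) = 1/0.7727² = 1.675.
True area = apparent / (areal scale) = 76200 / 1.675 ≈ 45500 km².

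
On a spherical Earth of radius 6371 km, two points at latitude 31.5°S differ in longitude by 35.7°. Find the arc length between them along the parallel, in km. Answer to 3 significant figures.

3380 km

Arc length along a parallel = R cos φ · Δλ (with Δλ in radians).
= 6371 × cos 31.5° × (35.7° × π/180) = 6371 × 0.8526 × 0.6231 ≈ 3380 km.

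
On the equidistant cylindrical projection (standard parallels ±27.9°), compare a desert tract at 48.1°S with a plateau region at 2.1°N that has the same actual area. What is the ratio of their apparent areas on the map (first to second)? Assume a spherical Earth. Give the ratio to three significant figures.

The equidistant cylindrical projection with φ₀ = 27.9° has h = 1 (meridians true) and k = cos φ₀ / cos φ along parallels.
Areal scale at 48.1°: h·k = 1.000 × 1.323 = 1.323.
Areal scale at 2.1°: h·k = 1.000 × 0.8844 = 0.8844.
Ratio = 1.323/0.8844 ≈ 1.50.

1.50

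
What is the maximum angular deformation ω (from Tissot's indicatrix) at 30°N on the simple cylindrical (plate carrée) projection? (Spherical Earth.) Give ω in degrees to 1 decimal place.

8.2°

Plate carrée maps x = Rλ, y = Rφ. The meridian scale is h = 1 and the parallel scale is k = 1/cos φ = sec φ.
At 30°: h = 1.000, k = 1.155; principal scales a = 1.155, b = 1.000.
sin(ω/2) = (a − b)/(a + b) = 0.1547/2.155 = 0.07180, so ω = 2 arcsin(0.07180) ≈ 8.2°.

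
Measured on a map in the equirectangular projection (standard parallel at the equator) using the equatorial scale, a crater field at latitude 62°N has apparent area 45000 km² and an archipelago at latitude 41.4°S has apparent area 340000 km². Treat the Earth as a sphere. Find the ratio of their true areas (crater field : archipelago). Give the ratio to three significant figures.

Plate carrée has h = 1 and k = sec φ, giving areal scale sec φ; true area = (apparent area) · cos φ.
True area of crater field: 45000 × cos(62°) = 45000 × 0.4695 = 21130 km².
True area of archipelago: 340000 × cos(41.4°) = 340000 × 0.7501 = 255000 km².
Ratio = 21130 / 255000 ≈ 0.0828.

0.0828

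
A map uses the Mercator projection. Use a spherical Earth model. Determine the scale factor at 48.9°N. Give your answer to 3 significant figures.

1.52

For Mercator, h = k = sec φ (a conformal cylindrical projection has a single point scale, 1/cos φ).
k = 1/cos 48.9° = 1/0.6574 = 1.521.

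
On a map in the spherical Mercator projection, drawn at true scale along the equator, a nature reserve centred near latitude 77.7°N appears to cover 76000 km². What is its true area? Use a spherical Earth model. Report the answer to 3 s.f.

The Mercator projection is conformal; its linear scale factor is the same in every direction and equals sec φ = 1/cos φ.
Areal scale = k² = sec²φ = 1/cos²(77.7°) = 1/0.2130² = 22.04.
True area = apparent / (areal scale) = 76000 / 22.04 ≈ 3450 km².

3450 km²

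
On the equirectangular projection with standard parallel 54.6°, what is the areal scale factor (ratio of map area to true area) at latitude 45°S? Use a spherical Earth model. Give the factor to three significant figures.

With standard parallel φ₀ = 54.6°, the equirectangular projection gives x = Rλ cos φ₀, y = Rφ, so h = 1 and k = cos 54.6° / cos φ.
Areal scale = h·k = 1 × cos φ₀ / cos φ; at 45°, h = 1.000, k = 0.8192, so h·k = 0.8192.

0.819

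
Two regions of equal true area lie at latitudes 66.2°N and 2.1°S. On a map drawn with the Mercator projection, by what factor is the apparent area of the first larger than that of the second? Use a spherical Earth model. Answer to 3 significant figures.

6.13

Mercator areal scale is sec²φ.
At 66.2°: sec²(66.2°) = 1/0.4035² = 6.141.
At 2.1°: sec²(2.1°) = 1/0.9993² = 1.001.
Ratio = 6.141/1.001 = cos²(2.1°)/cos²(66.2°) ≈ 6.13.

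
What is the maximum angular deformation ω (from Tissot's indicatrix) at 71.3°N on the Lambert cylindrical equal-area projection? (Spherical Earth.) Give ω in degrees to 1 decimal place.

108.9°

The Lambert cylindrical equal-area projection is the cylindrical equal-area projection with its standard parallel at the equator (φ₀ = 0). A cylindrical equal-area projection with standard parallel φ₀ has meridian scale h = cos φ / cos φ₀ and parallel scale k = cos φ₀ / cos φ (so areas are preserved, h·k = 1).
At 71.3°: h = 0.3206, k = 3.119; principal scales a = 3.119, b = 0.3206.
sin(ω/2) = (a − b)/(a + b) = 2.798/3.440 = 0.8136, so ω = 2 arcsin(0.8136) ≈ 108.9°.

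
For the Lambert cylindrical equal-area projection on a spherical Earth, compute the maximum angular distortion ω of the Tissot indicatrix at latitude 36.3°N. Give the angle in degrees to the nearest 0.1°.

The Lambert cylindrical equal-area projection is the cylindrical equal-area projection with its standard parallel at the equator (φ₀ = 0). A cylindrical equal-area projection with standard parallel φ₀ has meridian scale h = cos φ / cos φ₀ and parallel scale k = cos φ₀ / cos φ (so areas are preserved, h·k = 1).
At 36.3°: h = 0.8059, k = 1.241; principal scales a = 1.241, b = 0.8059.
sin(ω/2) = (a − b)/(a + b) = 0.4349/2.047 = 0.2125, so ω = 2 arcsin(0.2125) ≈ 24.5°.

24.5°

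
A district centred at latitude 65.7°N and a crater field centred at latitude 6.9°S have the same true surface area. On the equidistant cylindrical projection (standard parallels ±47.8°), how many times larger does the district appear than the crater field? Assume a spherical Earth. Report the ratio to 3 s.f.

2.41

The equidistant cylindrical projection with φ₀ = 47.8° has h = 1 (meridians true) and k = cos φ₀ / cos φ along parallels.
Areal scale at 65.7°: h·k = 1.000 × 1.632 = 1.632.
Areal scale at 6.9°: h·k = 1.000 × 0.6766 = 0.6766.
Ratio = 1.632/0.6766 ≈ 2.41.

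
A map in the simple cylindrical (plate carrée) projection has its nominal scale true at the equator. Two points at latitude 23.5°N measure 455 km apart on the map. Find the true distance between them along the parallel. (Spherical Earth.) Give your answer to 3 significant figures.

417 km

Plate carrée maps x = Rλ, y = Rφ. The meridian scale is h = 1 and the parallel scale is k = 1/cos φ = sec φ.
Along the parallel at 23.5°, map distances are exaggerated by k = sec 23.5° = 1.090.
True distance = 455 / 1.090 = 455 × cos 23.5° ≈ 417 km.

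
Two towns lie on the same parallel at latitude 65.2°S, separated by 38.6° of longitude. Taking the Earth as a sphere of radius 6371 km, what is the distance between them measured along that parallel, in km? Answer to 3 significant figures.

Arc length along a parallel = R cos φ · Δλ (with Δλ in radians).
= 6371 × cos 65.2° × (38.6° × π/180) = 6371 × 0.4195 × 0.6737 ≈ 1800 km.

1800 km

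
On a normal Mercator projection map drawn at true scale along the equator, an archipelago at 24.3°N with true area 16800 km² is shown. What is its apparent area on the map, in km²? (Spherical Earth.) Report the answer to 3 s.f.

20200 km²

Mercator is conformal, so the point scale is isotropic: h = k = sec φ = 1/cos φ.
Areal scale = k² = sec²φ = 1/cos²(24.3°) = 1/0.9114² = 1.204.
Apparent area = 16800 × 1.204 ≈ 20200 km².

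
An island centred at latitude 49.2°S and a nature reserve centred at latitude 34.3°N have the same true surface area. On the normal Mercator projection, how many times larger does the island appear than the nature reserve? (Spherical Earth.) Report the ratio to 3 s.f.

On Mercator, area is exaggerated by sec²φ = 1/cos²φ.
At 49.2°: sec²(49.2°) = 1/0.6534² = 2.342.
At 34.3°: sec²(34.3°) = 1/0.8261² = 1.465.
Ratio = 2.342/1.465 = cos²(34.3°)/cos²(49.2°) ≈ 1.60.

1.60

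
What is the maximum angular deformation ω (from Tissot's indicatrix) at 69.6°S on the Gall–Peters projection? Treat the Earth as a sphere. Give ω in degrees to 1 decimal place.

The Gall–Peters projection is cylindrical equal-area with φ₀ = 45°. A cylindrical equal-area projection with standard parallel φ₀ has meridian scale h = cos φ / cos φ₀ and parallel scale k = cos φ₀ / cos φ (so areas are preserved, h·k = 1).
At 69.6°: h = 0.4930, k = 2.029; principal scales a = 2.029, b = 0.4930.
sin(ω/2) = (a − b)/(a + b) = 1.536/2.522 = 0.6090, so ω = 2 arcsin(0.6090) ≈ 75.0°.

75.0°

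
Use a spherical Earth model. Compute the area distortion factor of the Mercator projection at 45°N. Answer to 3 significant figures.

2.00

Mercator is conformal, so the point scale is isotropic: h = k = sec φ = 1/cos φ.
Areal scale = k² = sec²φ = 1/cos²(45°) = 1/0.7071² = 2.000.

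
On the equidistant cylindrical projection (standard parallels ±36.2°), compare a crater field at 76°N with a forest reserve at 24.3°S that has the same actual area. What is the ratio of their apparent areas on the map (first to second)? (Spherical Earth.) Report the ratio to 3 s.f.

3.77

The equidistant cylindrical projection with φ₀ = 36.2° has h = 1 (meridians true) and k = cos φ₀ / cos φ along parallels.
Areal scale at 76°: h·k = 1.000 × 3.336 = 3.336.
Areal scale at 24.3°: h·k = 1.000 × 0.8854 = 0.8854.
Ratio = 3.336/0.8854 ≈ 3.77.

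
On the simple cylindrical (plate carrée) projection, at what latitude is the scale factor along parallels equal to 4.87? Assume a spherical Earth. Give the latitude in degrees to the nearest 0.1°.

78.2°

Plate carrée: h = 1, k = sec φ along parallels.
sec φ = 4.87  ⇒  cos φ = 0.2053  ⇒  φ ≈ 78.2°.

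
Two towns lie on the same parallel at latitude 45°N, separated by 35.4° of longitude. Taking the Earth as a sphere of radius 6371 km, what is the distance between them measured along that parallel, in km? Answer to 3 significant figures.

Arc length along a parallel = R cos φ · Δλ (with Δλ in radians).
= 6371 × cos 45° × (35.4° × π/180) = 6371 × 0.7071 × 0.6178 ≈ 2780 km.

2780 km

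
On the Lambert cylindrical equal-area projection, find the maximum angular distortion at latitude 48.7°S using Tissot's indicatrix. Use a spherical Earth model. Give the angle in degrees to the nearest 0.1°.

46.3°

The Lambert cylindrical equal-area projection is the cylindrical equal-area projection with its standard parallel at the equator (φ₀ = 0). A cylindrical equal-area projection with standard parallel φ₀ has meridian scale h = cos φ / cos φ₀ and parallel scale k = cos φ₀ / cos φ (so areas are preserved, h·k = 1).
At 48.7°: h = 0.6600, k = 1.515; principal scales a = 1.515, b = 0.6600.
sin(ω/2) = (a − b)/(a + b) = 0.8551/2.175 = 0.3931, so ω = 2 arcsin(0.3931) ≈ 46.3°.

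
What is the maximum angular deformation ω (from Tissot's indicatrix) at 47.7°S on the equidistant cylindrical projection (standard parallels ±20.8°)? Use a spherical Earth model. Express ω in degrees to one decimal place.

With standard parallel φ₀ = 20.8°, the equirectangular projection gives x = Rλ cos φ₀, y = Rφ, so h = 1 and k = cos 20.8° / cos φ.
At 47.7°: h = 1.000, k = 1.389; principal scales a = 1.389, b = 1.000.
sin(ω/2) = (a − b)/(a + b) = 0.3890/2.389 = 0.1628, so ω = 2 arcsin(0.1628) ≈ 18.7°.

18.7°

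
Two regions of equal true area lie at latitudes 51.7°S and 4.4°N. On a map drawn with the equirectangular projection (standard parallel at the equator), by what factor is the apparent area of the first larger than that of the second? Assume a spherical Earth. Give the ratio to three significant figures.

Plate carrée maps x = Rλ, y = Rφ. The meridian scale is h = 1 and the parallel scale is k = 1/cos φ = sec φ.
Areal scale at 51.7°: h·k = 1.000 × 1.613 = 1.613.
Areal scale at 4.4°: h·k = 1.000 × 1.003 = 1.003.
Ratio = 1.613/1.003 ≈ 1.61.

1.61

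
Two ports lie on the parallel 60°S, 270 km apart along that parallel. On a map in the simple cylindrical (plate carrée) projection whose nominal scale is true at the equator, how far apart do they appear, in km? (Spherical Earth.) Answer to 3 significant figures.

For the equirectangular projection with φ₀ = 0 (plate carrée), h = 1 along meridians and k = sec φ along parallels.
Along the parallel, k = sec 60° = 1/0.5000 = 2.000.
Map distance = 270 × 2.000 ≈ 540 km.

540 km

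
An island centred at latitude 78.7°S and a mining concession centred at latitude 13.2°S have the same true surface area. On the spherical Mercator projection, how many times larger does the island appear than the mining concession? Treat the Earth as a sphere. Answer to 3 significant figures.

24.7

Mercator is conformal with k = sec φ, so areal scale = k² = sec²φ.
At 78.7°: sec²(78.7°) = 1/0.1959² = 26.05.
At 13.2°: sec²(13.2°) = 1/0.9736² = 1.055.
Ratio = 26.05/1.055 = cos²(13.2°)/cos²(78.7°) ≈ 24.7.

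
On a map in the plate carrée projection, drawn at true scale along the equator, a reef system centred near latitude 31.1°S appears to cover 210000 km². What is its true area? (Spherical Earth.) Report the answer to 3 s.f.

180000 km²

For the equirectangular projection with φ₀ = 0 (plate carrée), h = 1 along meridians and k = sec φ along parallels.
Areal scale = h·k = 1 × sec φ; at 31.1°, h = 1.000, k = 1.168, so h·k = 1.168.
True area = apparent / (areal scale) = 210000 / 1.168 ≈ 180000 km².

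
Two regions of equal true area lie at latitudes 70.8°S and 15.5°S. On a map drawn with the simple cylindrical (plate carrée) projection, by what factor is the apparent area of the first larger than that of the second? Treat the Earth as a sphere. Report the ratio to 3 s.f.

For the equirectangular projection with φ₀ = 0 (plate carrée), h = 1 along meridians and k = sec φ along parallels.
Areal scale at 70.8°: h·k = 1.000 × 3.041 = 3.041.
Areal scale at 15.5°: h·k = 1.000 × 1.038 = 1.038.
Ratio = 3.041/1.038 ≈ 2.93.

2.93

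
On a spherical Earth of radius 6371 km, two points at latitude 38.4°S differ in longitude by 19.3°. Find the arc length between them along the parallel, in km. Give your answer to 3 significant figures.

Arc length along a parallel = R cos φ · Δλ (with Δλ in radians).
= 6371 × cos 38.4° × (19.3° × π/180) = 6371 × 0.7837 × 0.3368 ≈ 1680 km.

1680 km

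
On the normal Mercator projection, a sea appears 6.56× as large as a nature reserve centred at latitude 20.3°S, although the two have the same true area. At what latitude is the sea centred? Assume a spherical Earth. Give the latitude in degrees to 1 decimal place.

68.5°

Mercator areal scale is sec²φ, so apparent-area ratio = sec²φ₁ / sec²φ₂ = cos²φ₂ / cos²φ₁.
cos²φ₂ / cos²φ₁ = 6.56  ⇒  cos φ₁ = cos 20.3° / √6.56 = 0.9379/2.561 = 0.3662.
φ₁ = arccos(0.3662) ≈ 68.5°.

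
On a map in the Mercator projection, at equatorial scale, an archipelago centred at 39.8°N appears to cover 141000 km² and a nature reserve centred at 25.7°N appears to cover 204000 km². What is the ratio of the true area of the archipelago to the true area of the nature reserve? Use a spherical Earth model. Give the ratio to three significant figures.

Mercator's areal exaggeration is sec²φ; hence true area = (apparent area) · cos²φ.
True area of archipelago: 141000 × cos²(39.8°) = 141000 × 0.5903 = 83230 km².
True area of nature reserve: 204000 × cos²(25.7°) = 204000 × 0.8119 = 165600 km².
Ratio = 83230 / 165600 ≈ 0.502.

0.502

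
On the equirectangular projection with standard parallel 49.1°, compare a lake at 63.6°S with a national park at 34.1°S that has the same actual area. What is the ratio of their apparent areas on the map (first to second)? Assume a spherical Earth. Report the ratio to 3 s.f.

The equidistant cylindrical projection with φ₀ = 49.1° has h = 1 (meridians true) and k = cos φ₀ / cos φ along parallels.
Areal scale at 63.6°: h·k = 1.000 × 1.473 = 1.473.
Areal scale at 34.1°: h·k = 1.000 × 0.7907 = 0.7907.
Ratio = 1.473/0.7907 ≈ 1.86.

1.86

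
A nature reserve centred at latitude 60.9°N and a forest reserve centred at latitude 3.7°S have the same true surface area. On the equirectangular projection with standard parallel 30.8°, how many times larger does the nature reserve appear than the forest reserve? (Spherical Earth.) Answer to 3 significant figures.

2.05

With standard parallel φ₀ = 30.8°, the equirectangular projection gives x = Rλ cos φ₀, y = Rφ, so h = 1 and k = cos 30.8° / cos φ.
Areal scale at 60.9°: h·k = 1.000 × 1.766 = 1.766.
Areal scale at 3.7°: h·k = 1.000 × 0.8608 = 0.8608.
Ratio = 1.766/0.8608 ≈ 2.05.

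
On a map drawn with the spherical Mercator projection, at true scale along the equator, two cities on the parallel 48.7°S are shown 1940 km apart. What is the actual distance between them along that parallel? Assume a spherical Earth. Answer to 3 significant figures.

The Mercator projection is conformal; its linear scale factor is the same in every direction and equals sec φ = 1/cos φ.
Along the parallel at 48.7°, map distances are exaggerated by k = sec 48.7° = 1.515.
True distance = 1940 / 1.515 = 1940 × cos 48.7° ≈ 1280 km.

1280 km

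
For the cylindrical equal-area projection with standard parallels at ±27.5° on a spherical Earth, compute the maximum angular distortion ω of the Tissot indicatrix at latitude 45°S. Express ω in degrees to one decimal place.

For cylindrical equal-area with standard parallel φ₀, h = cos φ / cos φ₀ and k = cos φ₀ / cos φ, so h·k = 1.
At 45°: h = 0.7972, k = 1.254; principal scales a = 1.254, b = 0.7972.
sin(ω/2) = (a − b)/(a + b) = 0.4572/2.052 = 0.2229, so ω = 2 arcsin(0.2229) ≈ 25.8°.

25.8°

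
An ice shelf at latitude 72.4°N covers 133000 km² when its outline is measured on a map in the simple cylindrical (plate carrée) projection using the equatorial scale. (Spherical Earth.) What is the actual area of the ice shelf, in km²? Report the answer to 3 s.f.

40200 km²

In the plate carrée (x = Rλ, y = Rφ), meridians are true-scale (h = 1) and parallels are stretched by k = sec φ.
Areal scale = h·k = 1 × sec φ; at 72.4°, h = 1.000, k = 3.307, so h·k = 3.307.
True area = apparent / (areal scale) = 133000 / 3.307 ≈ 40200 km².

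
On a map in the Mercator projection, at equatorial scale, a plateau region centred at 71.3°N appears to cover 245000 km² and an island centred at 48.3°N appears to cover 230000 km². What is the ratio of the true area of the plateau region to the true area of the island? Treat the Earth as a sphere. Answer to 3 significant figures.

Mercator's areal exaggeration is sec²φ; hence true area = (apparent area) · cos²φ.
True area of plateau region: 245000 × cos²(71.3°) = 245000 × 0.1028 = 25180 km².
True area of island: 230000 × cos²(48.3°) = 230000 × 0.4425 = 101800 km².
Ratio = 25180 / 101800 ≈ 0.247.

0.247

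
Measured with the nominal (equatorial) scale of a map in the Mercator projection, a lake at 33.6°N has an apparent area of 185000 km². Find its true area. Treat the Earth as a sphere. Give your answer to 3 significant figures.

128000 km²

The Mercator projection is conformal; its linear scale factor is the same in every direction and equals sec φ = 1/cos φ.
Areal scale = k² = sec²φ = 1/cos²(33.6°) = 1/0.8329² = 1.441.
True area = apparent / (areal scale) = 185000 / 1.441 ≈ 128000 km².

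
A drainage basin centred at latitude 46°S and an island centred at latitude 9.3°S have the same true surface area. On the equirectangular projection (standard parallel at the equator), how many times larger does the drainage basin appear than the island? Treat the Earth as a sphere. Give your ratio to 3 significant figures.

1.42

For the equirectangular projection with φ₀ = 0 (plate carrée), h = 1 along meridians and k = sec φ along parallels.
Areal scale at 46°: h·k = 1.000 × 1.440 = 1.440.
Areal scale at 9.3°: h·k = 1.000 × 1.013 = 1.013.
Ratio = 1.440/1.013 ≈ 1.42.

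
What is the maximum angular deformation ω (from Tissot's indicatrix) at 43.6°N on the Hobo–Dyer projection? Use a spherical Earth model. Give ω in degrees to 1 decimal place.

The Hobo–Dyer projection is cylindrical equal-area with φ₀ = 37.5°. Cylindrical equal-area (φ₀ = 37.5°): h = cos φ / cos 37.5° along meridians, k = cos 37.5° / cos φ along parallels; h·k = 1.
At 43.6°: h = 0.9128, k = 1.096; principal scales a = 1.096, b = 0.9128.
sin(ω/2) = (a − b)/(a + b) = 0.1827/2.008 = 0.09099, so ω = 2 arcsin(0.09099) ≈ 10.4°.

10.4°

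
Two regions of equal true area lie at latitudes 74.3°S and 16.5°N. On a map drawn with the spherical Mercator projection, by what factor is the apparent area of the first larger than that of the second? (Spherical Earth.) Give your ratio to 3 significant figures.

Mercator is conformal with k = sec φ, so areal scale = k² = sec²φ.
At 74.3°: sec²(74.3°) = 1/0.2706² = 13.66.
At 16.5°: sec²(16.5°) = 1/0.9588² = 1.088.
Ratio = 13.66/1.088 = cos²(16.5°)/cos²(74.3°) ≈ 12.6.

12.6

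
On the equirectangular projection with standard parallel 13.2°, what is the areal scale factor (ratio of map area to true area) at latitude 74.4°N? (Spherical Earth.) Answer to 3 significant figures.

The equidistant cylindrical projection with φ₀ = 13.2° has h = 1 (meridians true) and k = cos φ₀ / cos φ along parallels.
Areal scale = h·k = 1 × cos φ₀ / cos φ; at 74.4°, h = 1.000, k = 3.620, so h·k = 3.620.

3.62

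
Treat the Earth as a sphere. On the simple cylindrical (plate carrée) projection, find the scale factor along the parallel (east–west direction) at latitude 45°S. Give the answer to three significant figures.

In the plate carrée (x = Rλ, y = Rφ), meridians are true-scale (h = 1) and parallels are stretched by k = sec φ.
k = 1/cos 45° = 1/0.7071 = 1.414.

1.41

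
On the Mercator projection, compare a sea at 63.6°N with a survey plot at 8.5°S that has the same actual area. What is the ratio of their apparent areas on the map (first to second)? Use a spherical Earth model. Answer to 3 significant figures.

Mercator is conformal with k = sec φ, so areal scale = k² = sec²φ.
At 63.6°: sec²(63.6°) = 1/0.4446² = 5.058.
At 8.5°: sec²(8.5°) = 1/0.9890² = 1.022.
Ratio = 5.058/1.022 = cos²(8.5°)/cos²(63.6°) ≈ 4.95.

4.95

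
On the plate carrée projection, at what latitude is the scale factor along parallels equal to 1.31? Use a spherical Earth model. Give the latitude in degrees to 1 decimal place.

40.2°

Plate carrée: h = 1, k = sec φ along parallels.
sec φ = 1.31  ⇒  cos φ = 0.7634  ⇒  φ ≈ 40.2°.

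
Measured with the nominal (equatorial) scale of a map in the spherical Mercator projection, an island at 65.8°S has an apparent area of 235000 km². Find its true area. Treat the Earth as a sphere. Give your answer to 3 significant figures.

39500 km²

Mercator is conformal, so the point scale is isotropic: h = k = sec φ = 1/cos φ.
Areal scale = k² = sec²φ = 1/cos²(65.8°) = 1/0.4099² = 5.951.
True area = apparent / (areal scale) = 235000 / 5.951 ≈ 39500 km².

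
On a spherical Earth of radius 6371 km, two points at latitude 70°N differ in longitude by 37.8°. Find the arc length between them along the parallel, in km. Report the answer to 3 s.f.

1440 km

Arc length along a parallel = R cos φ · Δλ (with Δλ in radians).
= 6371 × cos 70° × (37.8° × π/180) = 6371 × 0.3420 × 0.6597 ≈ 1440 km.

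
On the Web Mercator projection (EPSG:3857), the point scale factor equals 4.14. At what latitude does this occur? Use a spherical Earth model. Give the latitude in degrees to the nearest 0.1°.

Mercator scale is k = sec φ = 1/cos φ.
1/cos φ = 4.14  ⇒  cos φ = 0.2415  ⇒  φ = arccos(0.2415) ≈ 76.0°.

76.0°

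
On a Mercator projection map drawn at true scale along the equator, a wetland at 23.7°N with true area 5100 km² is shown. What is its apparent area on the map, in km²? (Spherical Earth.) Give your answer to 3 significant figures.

6080 km²

For Mercator, h = k = sec φ (a conformal cylindrical projection has a single point scale, 1/cos φ).
Areal scale = k² = sec²φ = 1/cos²(23.7°) = 1/0.9157² = 1.193.
Apparent area = 5100 × 1.193 ≈ 6080 km².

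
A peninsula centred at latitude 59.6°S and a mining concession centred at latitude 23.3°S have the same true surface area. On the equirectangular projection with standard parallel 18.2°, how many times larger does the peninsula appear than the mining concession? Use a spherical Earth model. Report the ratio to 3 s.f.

With standard parallel φ₀ = 18.2°, the equirectangular projection gives x = Rλ cos φ₀, y = Rφ, so h = 1 and k = cos 18.2° / cos φ.
Areal scale at 59.6°: h·k = 1.000 × 1.877 = 1.877.
Areal scale at 23.3°: h·k = 1.000 × 1.034 = 1.034.
Ratio = 1.877/1.034 ≈ 1.81.

1.81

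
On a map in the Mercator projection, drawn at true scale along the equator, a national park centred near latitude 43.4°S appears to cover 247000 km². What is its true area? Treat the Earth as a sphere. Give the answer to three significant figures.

130000 km²

For Mercator, h = k = sec φ (a conformal cylindrical projection has a single point scale, 1/cos φ).
Areal scale = k² = sec²φ = 1/cos²(43.4°) = 1/0.7266² = 1.894.
True area = apparent / (areal scale) = 247000 / 1.894 ≈ 130000 km².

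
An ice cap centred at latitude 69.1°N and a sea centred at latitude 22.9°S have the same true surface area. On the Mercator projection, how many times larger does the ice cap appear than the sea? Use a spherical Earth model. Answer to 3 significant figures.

On Mercator, area is exaggerated by sec²φ = 1/cos²φ.
At 69.1°: sec²(69.1°) = 1/0.3567² = 7.858.
At 22.9°: sec²(22.9°) = 1/0.9212² = 1.178.
Ratio = 7.858/1.178 = cos²(22.9°)/cos²(69.1°) ≈ 6.67.

6.67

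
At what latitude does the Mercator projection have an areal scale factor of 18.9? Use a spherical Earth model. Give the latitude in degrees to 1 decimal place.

Mercator areal scale is sec²φ.
sec²φ = 18.9  ⇒  cos²φ = 0.05291  ⇒  cos φ = 0.2300.
φ = arccos(0.2300) ≈ 76.7°.

76.7°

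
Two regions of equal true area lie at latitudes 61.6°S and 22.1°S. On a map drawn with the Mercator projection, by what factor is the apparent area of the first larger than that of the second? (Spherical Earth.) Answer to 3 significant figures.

3.79

Mercator areal scale is sec²φ.
At 61.6°: sec²(61.6°) = 1/0.4756² = 4.421.
At 22.1°: sec²(22.1°) = 1/0.9265² = 1.165.
Ratio = 4.421/1.165 = cos²(22.1°)/cos²(61.6°) ≈ 3.79.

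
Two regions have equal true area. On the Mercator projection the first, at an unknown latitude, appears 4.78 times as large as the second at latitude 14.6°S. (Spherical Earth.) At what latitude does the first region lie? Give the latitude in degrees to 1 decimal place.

63.7°

For equal true areas on Mercator, apparent areas scale as sec²φ, so the ratio is cos²φ₂ / cos²φ₁.
cos²φ₂ / cos²φ₁ = 4.78  ⇒  cos φ₁ = cos 14.6° / √4.78 = 0.9677/2.186 = 0.4426.
φ₁ = arccos(0.4426) ≈ 63.7°.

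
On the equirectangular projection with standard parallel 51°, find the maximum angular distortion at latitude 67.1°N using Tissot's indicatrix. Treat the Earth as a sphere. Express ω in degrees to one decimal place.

27.3°

The equidistant cylindrical projection with φ₀ = 51° has h = 1 (meridians true) and k = cos φ₀ / cos φ along parallels.
At 67.1°: h = 1.000, k = 1.617; principal scales a = 1.617, b = 1.000.
sin(ω/2) = (a − b)/(a + b) = 0.6173/2.617 = 0.2358, so ω = 2 arcsin(0.2358) ≈ 27.3°.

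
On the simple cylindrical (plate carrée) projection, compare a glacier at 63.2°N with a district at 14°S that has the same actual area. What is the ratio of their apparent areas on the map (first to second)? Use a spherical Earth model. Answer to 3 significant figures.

2.15

For the equirectangular projection with φ₀ = 0 (plate carrée), h = 1 along meridians and k = sec φ along parallels.
Areal scale at 63.2°: h·k = 1.000 × 2.218 = 2.218.
Areal scale at 14°: h·k = 1.000 × 1.031 = 1.031.
Ratio = 2.218/1.031 ≈ 2.15.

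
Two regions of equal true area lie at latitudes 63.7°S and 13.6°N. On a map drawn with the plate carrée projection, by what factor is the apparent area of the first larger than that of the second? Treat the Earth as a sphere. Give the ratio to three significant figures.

For the equirectangular projection with φ₀ = 0 (plate carrée), h = 1 along meridians and k = sec φ along parallels.
Areal scale at 63.7°: h·k = 1.000 × 2.257 = 2.257.
Areal scale at 13.6°: h·k = 1.000 × 1.029 = 1.029.
Ratio = 2.257/1.029 ≈ 2.19.

2.19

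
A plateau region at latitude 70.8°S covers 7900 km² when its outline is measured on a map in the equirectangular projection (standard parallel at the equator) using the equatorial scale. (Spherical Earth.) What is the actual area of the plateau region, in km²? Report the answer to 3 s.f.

2600 km²

For the equirectangular projection with φ₀ = 0 (plate carrée), h = 1 along meridians and k = sec φ along parallels.
Areal scale = h·k = 1 × sec φ; at 70.8°, h = 1.000, k = 3.041, so h·k = 3.041.
True area = apparent / (areal scale) = 7900 / 3.041 ≈ 2600 km².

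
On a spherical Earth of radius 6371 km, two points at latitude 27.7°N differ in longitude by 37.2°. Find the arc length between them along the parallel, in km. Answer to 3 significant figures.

Arc length along a parallel = R cos φ · Δλ (with Δλ in radians).
= 6371 × cos 27.7° × (37.2° × π/180) = 6371 × 0.8854 × 0.6493 ≈ 3660 km.

3660 km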